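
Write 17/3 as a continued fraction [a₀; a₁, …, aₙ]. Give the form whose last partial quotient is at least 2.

17 = 5*3 + 2
3 = 1*2 + 1
2 = 2*1 + 0  (stop)
So 17/3 = [5; 1, 2].

[5; 1, 2]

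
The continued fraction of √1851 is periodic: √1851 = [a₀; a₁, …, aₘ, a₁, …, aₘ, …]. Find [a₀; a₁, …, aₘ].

a₀ = ⌊√1851⌋ = 43.
With m₀=0, d₀=1 and mₖ₊₁ = dₖaₖ − mₖ, dₖ₊₁ = (n − mₖ₊₁²)/dₖ, aₖ₊₁ = ⌊(a₀+mₖ₊₁)/dₖ₊₁⌋:
  k=1: m=43, d=2, a=43
  k=2: m=43, d=1, a=86
d=1 and a=2a₀=86 at k=2, so the next step gives (m, d) = (43, 2) again — its k=1 value — and the period has length 2.

[43; 43, 86]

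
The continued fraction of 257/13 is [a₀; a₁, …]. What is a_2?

3

257 = 19·13 + 10   →  a_0 = 19
13 = 1·10 + 3   →  a_1 = 1
10 = 3·3 + 1   →  a_2 = 3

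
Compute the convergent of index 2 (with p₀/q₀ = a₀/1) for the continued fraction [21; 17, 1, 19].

Using pₖ = aₖpₖ₋₁ + pₖ₋₂, qₖ = aₖqₖ₋₁ + qₖ₋₂ (with p₋₁=1, p₋₂=0, q₋₁=0, q₋₂=1):
  k=0: a=21, p=21, q=1
  k=1: a=17, p=358, q=17
  k=2: a=1, p=379, q=18

379/18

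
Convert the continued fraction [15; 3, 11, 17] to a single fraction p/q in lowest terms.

Fold from the inside: start with 17/1.
  11 + 1/17 = 188/17
  3 + 17/188 = 581/188
  15 + 188/581 = 8903/581

8903/581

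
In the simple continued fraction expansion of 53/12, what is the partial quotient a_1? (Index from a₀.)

53 = 4·12 + 5   →  a_0 = 4
12 = 2·5 + 2   →  a_1 = 2

2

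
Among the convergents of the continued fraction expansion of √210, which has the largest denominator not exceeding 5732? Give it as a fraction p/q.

√210 = [14; 2, 28, …] (period length 2).
Convergents:
  p_0/q_0 = 14/1
  p_1/q_1 = 29/2
  p_2/q_2 = 826/57
  p_3/q_3 = 1681/116
  p_4/q_4 = 47894/3305
  p_5/q_5 = 97469/6726
q_4 = 3305 ≤ 5732 < 6726 = q_5, so the answer is 47894/3305.

47894/3305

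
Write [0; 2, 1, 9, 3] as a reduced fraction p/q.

Fold from the inside: start with 3/1.
  9 + 1/3 = 28/3
  1 + 3/28 = 31/28
  2 + 28/31 = 90/31
  0 + 31/90 = 31/90

31/90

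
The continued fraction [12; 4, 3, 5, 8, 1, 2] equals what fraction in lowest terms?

22421/1833

Fold from the inside: start with 2/1.
  1 + 1/2 = 3/2
  8 + 2/3 = 26/3
  5 + 3/26 = 133/26
  3 + 26/133 = 425/133
  4 + 133/425 = 1833/425
  12 + 425/1833 = 22421/1833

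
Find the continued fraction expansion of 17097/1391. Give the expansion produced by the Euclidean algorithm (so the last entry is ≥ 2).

17097 = 12×1391 + 405
1391 = 3×405 + 176
405 = 2×176 + 53
176 = 3×53 + 17
53 = 3×17 + 2
17 = 8×2 + 1
2 = 2×1 + 0  (stop)
So 17097/1391 = [12; 3, 2, 3, 3, 8, 2].

[12; 3, 2, 3, 3, 8, 2]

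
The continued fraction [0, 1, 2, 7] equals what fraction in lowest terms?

Fold from the inside: start with 7/1.
  2 + 1/7 = 15/7
  1 + 7/15 = 22/15
  0 + 15/22 = 15/22

15/22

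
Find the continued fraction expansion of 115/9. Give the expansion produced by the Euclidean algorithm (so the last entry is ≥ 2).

[12; 1, 3, 2]

115 = 12×9 + 7
9 = 1×7 + 2
7 = 3×2 + 1
2 = 2×1 + 0  (stop)
So 115/9 = [12; 1, 3, 2].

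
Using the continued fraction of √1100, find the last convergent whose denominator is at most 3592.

79201/2388

√1100 = [33; 6, 66, …] (period length 2).
Convergents:
  p_0/q_0 = 33/1
  p_1/q_1 = 199/6
  p_2/q_2 = 13167/397
  p_3/q_3 = 79201/2388
  p_4/q_4 = 5240433/158005
q_3 = 2388 ≤ 3592 < 158005 = q_4, so the answer is 79201/2388.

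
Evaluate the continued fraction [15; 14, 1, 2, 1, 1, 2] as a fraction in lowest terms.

3993/265

Fold from the inside: start with 2/1.
  1 + 1/2 = 3/2
  1 + 2/3 = 5/3
  2 + 3/5 = 13/5
  1 + 5/13 = 18/13
  14 + 13/18 = 265/18
  15 + 18/265 = 3993/265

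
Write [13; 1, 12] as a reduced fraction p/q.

181/13

Using pₖ = aₖpₖ₋₁ + pₖ₋₂ and qₖ = aₖqₖ₋₁ + qₖ₋₂:
  k=0: a=13, p=13, q=1
  k=1: a=1, p=14, q=1
  k=2: a=12, p=181, q=13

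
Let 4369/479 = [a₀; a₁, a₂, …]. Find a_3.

4369 = 9·479 + 58   →  a_0 = 9
479 = 8·58 + 15   →  a_1 = 8
58 = 3·15 + 13   →  a_2 = 3
15 = 1·13 + 2   →  a_3 = 1

1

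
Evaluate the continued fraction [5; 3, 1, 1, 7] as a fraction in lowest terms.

280/53

Using pₖ = aₖpₖ₋₁ + pₖ₋₂ and qₖ = aₖqₖ₋₁ + qₖ₋₂:
  k=0: a=5, p=5, q=1
  k=1: a=3, p=16, q=3
  k=2: a=1, p=21, q=4
  k=3: a=1, p=37, q=7
  k=4: a=7, p=280, q=53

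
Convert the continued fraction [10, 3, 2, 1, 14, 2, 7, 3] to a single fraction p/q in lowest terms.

73424/7129

Fold from the inside: start with 3/1.
  7 + 1/3 = 22/3
  2 + 3/22 = 47/22
  14 + 22/47 = 680/47
  1 + 47/680 = 727/680
  2 + 680/727 = 2134/727
  3 + 727/2134 = 7129/2134
  10 + 2134/7129 = 73424/7129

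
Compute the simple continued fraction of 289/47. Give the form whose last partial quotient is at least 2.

289 = 6×47 + 7
47 = 6×7 + 5
7 = 1×5 + 2
5 = 2×2 + 1
2 = 2×1 + 0  (stop)
So 289/47 = [6; 6, 1, 2, 2].

[6; 6, 1, 2, 2]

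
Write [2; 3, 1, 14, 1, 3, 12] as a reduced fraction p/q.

6850/3039

Fold from the inside: start with 12/1.
  3 + 1/12 = 37/12
  1 + 12/37 = 49/37
  14 + 37/49 = 723/49
  1 + 49/723 = 772/723
  3 + 723/772 = 3039/772
  2 + 772/3039 = 6850/3039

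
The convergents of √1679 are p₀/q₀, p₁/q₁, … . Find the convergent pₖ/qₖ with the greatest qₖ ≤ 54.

√1679 = [40; 1, 39, 1, 80, …] (period length 4).
Convergents:
  p_0/q_0 = 40/1
  p_1/q_1 = 41/1
  p_2/q_2 = 1639/40
  p_3/q_3 = 1680/41
  p_4/q_4 = 136039/3320
q_3 = 41 ≤ 54 < 3320 = q_4, so the answer is 1680/41.

1680/41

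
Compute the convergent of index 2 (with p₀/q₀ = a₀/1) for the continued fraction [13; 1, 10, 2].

Using pₖ = aₖpₖ₋₁ + pₖ₋₂, qₖ = aₖqₖ₋₁ + qₖ₋₂ (with p₋₁=1, p₋₂=0, q₋₁=0, q₋₂=1):
  k=0: a=13, p=13, q=1
  k=1: a=1, p=14, q=1
  k=2: a=10, p=153, q=11

153/11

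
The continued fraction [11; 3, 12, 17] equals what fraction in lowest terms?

7157/632

Fold from the inside: start with 17/1.
  12 + 1/17 = 205/17
  3 + 17/205 = 632/205
  11 + 205/632 = 7157/632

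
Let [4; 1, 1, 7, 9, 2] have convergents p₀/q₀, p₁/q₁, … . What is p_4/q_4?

621/137

Using pₖ = aₖpₖ₋₁ + pₖ₋₂, qₖ = aₖqₖ₋₁ + qₖ₋₂ (with p₋₁=1, p₋₂=0, q₋₁=0, q₋₂=1):
  k=0: a=4, p=4, q=1
  k=1: a=1, p=5, q=1
  k=2: a=1, p=9, q=2
  k=3: a=7, p=68, q=15
  k=4: a=9, p=621, q=137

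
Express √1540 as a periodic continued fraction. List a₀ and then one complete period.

[39; 4, 8, 2, 8, 4, 78]

a₀ = ⌊√1540⌋ = 39.
With m₀=0, d₀=1 and mₖ₊₁ = dₖaₖ − mₖ, dₖ₊₁ = (n − mₖ₊₁²)/dₖ, aₖ₊₁ = ⌊(a₀+mₖ₊₁)/dₖ₊₁⌋:
  k=1: m=39, d=19, a=4
  k=2: m=37, d=9, a=8
  k=3: m=35, d=35, a=2
  k=4: m=35, d=9, a=8
  k=5: m=37, d=19, a=4
  k=6: m=39, d=1, a=78
d=1 and a=2a₀=78 at k=6, so the next step gives (m, d) = (39, 19) again — its k=1 value — and the period has length 6.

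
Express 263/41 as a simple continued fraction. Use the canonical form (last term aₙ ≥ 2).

[6; 2, 2, 2, 3]

263 = 6·41 + 17
41 = 2·17 + 7
17 = 2·7 + 3
7 = 2·3 + 1
3 = 3·1 + 0  (stop)
So 263/41 = [6; 2, 2, 2, 3].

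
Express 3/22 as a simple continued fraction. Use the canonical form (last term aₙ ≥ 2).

[0; 7, 3]

3 = 0×22 + 3
22 = 7×3 + 1
3 = 3×1 + 0  (stop)
So 3/22 = [0; 7, 3].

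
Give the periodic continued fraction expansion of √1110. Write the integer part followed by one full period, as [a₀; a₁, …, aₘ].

[33; 3, 6, 3, 66]

a₀ = ⌊√1110⌋ = 33.
With m₀=0, d₀=1 and mₖ₊₁ = dₖaₖ − mₖ, dₖ₊₁ = (n − mₖ₊₁²)/dₖ, aₖ₊₁ = ⌊(a₀+mₖ₊₁)/dₖ₊₁⌋:
  k=1: m=33, d=21, a=3
  k=2: m=30, d=10, a=6
  k=3: m=30, d=21, a=3
  k=4: m=33, d=1, a=66
d=1 and a=2a₀=66 at k=4, so the next step gives (m, d) = (33, 21) again — its k=1 value — and the period has length 4.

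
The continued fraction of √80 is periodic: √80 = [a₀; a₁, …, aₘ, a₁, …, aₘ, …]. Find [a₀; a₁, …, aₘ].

a₀ = ⌊√80⌋ = 8.
With m₀=0, d₀=1 and mₖ₊₁ = dₖaₖ − mₖ, dₖ₊₁ = (n − mₖ₊₁²)/dₖ, aₖ₊₁ = ⌊(a₀+mₖ₊₁)/dₖ₊₁⌋:
  k=1: m=8, d=16, a=1
  k=2: m=8, d=1, a=16
d=1 and a=2a₀=16 at k=2, so the next step gives (m, d) = (8, 16) again — its k=1 value — and the period has length 2.

[8; 1, 16]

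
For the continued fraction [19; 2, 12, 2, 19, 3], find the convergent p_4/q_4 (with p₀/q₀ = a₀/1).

19734/1013

Using pₖ = aₖpₖ₋₁ + pₖ₋₂, qₖ = aₖqₖ₋₁ + qₖ₋₂ (with p₋₁=1, p₋₂=0, q₋₁=0, q₋₂=1):
  k=0: a=19, p=19, q=1
  k=1: a=2, p=39, q=2
  k=2: a=12, p=487, q=25
  k=3: a=2, p=1013, q=52
  k=4: a=19, p=19734, q=1013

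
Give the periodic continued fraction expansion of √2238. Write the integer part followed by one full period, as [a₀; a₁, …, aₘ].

a₀ = ⌊√2238⌋ = 47.
With m₀=0, d₀=1 and mₖ₊₁ = dₖaₖ − mₖ, dₖ₊₁ = (n − mₖ₊₁²)/dₖ, aₖ₊₁ = ⌊(a₀+mₖ₊₁)/dₖ₊₁⌋:
  k=1: m=47, d=29, a=3
  k=2: m=40, d=22, a=3
  k=3: m=26, d=71, a=1
  k=4: m=45, d=3, a=30
  k=5: m=45, d=71, a=1
  k=6: m=26, d=22, a=3
  k=7: m=40, d=29, a=3
  k=8: m=47, d=1, a=94
d=1 and a=2a₀=94 at k=8, so the next step gives (m, d) = (47, 29) again — its k=1 value — and the period has length 8.

[47; 3, 3, 1, 30, 1, 3, 3, 94]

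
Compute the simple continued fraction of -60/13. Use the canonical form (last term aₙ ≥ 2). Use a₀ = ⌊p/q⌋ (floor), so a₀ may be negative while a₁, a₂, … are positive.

-60 = -5×13 + 5
13 = 2×5 + 3
5 = 1×3 + 2
3 = 1×2 + 1
2 = 2×1 + 0  (stop)
So -60/13 = [-5; 2, 1, 1, 2].

[-5; 2, 1, 1, 2]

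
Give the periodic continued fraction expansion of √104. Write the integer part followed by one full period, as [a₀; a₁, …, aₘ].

a₀ = ⌊√104⌋ = 10.
With m₀=0, d₀=1 and mₖ₊₁ = dₖaₖ − mₖ, dₖ₊₁ = (n − mₖ₊₁²)/dₖ, aₖ₊₁ = ⌊(a₀+mₖ₊₁)/dₖ₊₁⌋:
  k=1: m=10, d=4, a=5
  k=2: m=10, d=1, a=20
d=1 and a=2a₀=20 at k=2, so the next step gives (m, d) = (10, 4) again — its k=1 value — and the period has length 2.

[10; 5, 20]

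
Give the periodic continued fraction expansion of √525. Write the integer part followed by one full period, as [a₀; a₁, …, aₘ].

[22; 1, 10, 2, 10, 1, 44]

a₀ = ⌊√525⌋ = 22.
With m₀=0, d₀=1 and mₖ₊₁ = dₖaₖ − mₖ, dₖ₊₁ = (n − mₖ₊₁²)/dₖ, aₖ₊₁ = ⌊(a₀+mₖ₊₁)/dₖ₊₁⌋:
  k=1: m=22, d=41, a=1
  k=2: m=19, d=4, a=10
  k=3: m=21, d=21, a=2
  k=4: m=21, d=4, a=10
  k=5: m=19, d=41, a=1
  k=6: m=22, d=1, a=44
d=1 and a=2a₀=44 at k=6, so the next step gives (m, d) = (22, 41) again — its k=1 value — and the period has length 6.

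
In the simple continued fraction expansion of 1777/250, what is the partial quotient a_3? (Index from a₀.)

1777 = 7·250 + 27   →  a_0 = 7
250 = 9·27 + 7   →  a_1 = 9
27 = 3·7 + 6   →  a_2 = 3
7 = 1·6 + 1   →  a_3 = 1

1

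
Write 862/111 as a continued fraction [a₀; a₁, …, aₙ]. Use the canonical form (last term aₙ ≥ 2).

862 = 7×111 + 85
111 = 1×85 + 26
85 = 3×26 + 7
26 = 3×7 + 5
7 = 1×5 + 2
5 = 2×2 + 1
2 = 2×1 + 0  (stop)
So 862/111 = [7; 1, 3, 3, 1, 2, 2].

[7; 1, 3, 3, 1, 2, 2]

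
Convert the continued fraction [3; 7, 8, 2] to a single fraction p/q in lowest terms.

Fold from the inside: start with 2/1.
  8 + 1/2 = 17/2
  7 + 2/17 = 121/17
  3 + 17/121 = 380/121

380/121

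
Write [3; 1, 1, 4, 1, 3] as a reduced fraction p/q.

Fold from the inside: start with 3/1.
  1 + 1/3 = 4/3
  4 + 3/4 = 19/4
  1 + 4/19 = 23/19
  1 + 19/23 = 42/23
  3 + 23/42 = 149/42

149/42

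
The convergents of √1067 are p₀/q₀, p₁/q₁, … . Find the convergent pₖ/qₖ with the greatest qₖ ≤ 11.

98/3

√1067 = [32; 1, 1, 1, 64, …] (period length 4).
Convergents:
  p_0/q_0 = 32/1
  p_1/q_1 = 33/1
  p_2/q_2 = 65/2
  p_3/q_3 = 98/3
  p_4/q_4 = 6337/194
q_3 = 3 ≤ 11 < 194 = q_4, so the answer is 98/3.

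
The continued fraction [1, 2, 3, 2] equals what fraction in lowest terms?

Using pₖ = aₖpₖ₋₁ + pₖ₋₂ and qₖ = aₖqₖ₋₁ + qₖ₋₂:
  k=0: a=1, p=1, q=1
  k=1: a=2, p=3, q=2
  k=2: a=3, p=10, q=7
  k=3: a=2, p=23, q=16

23/16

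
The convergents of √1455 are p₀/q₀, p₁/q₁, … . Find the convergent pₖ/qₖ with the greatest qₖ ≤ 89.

√1455 = [38; 6, 1, 11, 1, 6, 76, …] (period length 6).
Convergents:
  p_0/q_0 = 38/1
  p_1/q_1 = 229/6
  p_2/q_2 = 267/7
  p_3/q_3 = 3166/83
  p_4/q_4 = 3433/90
q_3 = 83 ≤ 89 < 90 = q_4, so the answer is 3166/83.

3166/83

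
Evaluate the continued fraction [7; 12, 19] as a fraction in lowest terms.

Using pₖ = aₖpₖ₋₁ + pₖ₋₂ and qₖ = aₖqₖ₋₁ + qₖ₋₂:
  k=0: a=7, p=7, q=1
  k=1: a=12, p=85, q=12
  k=2: a=19, p=1622, q=229

1622/229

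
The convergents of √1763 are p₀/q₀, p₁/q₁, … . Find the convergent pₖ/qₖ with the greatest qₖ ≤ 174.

3527/84

√1763 = [41; 1, 82, …] (period length 2).
Convergents:
  p_0/q_0 = 41/1
  p_1/q_1 = 42/1
  p_2/q_2 = 3485/83
  p_3/q_3 = 3527/84
  p_4/q_4 = 292699/6971
q_3 = 84 ≤ 174 < 6971 = q_4, so the answer is 3527/84.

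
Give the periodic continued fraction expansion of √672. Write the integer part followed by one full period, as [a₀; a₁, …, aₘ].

[25; 1, 11, 1, 50]

a₀ = ⌊√672⌋ = 25.
With m₀=0, d₀=1 and mₖ₊₁ = dₖaₖ − mₖ, dₖ₊₁ = (n − mₖ₊₁²)/dₖ, aₖ₊₁ = ⌊(a₀+mₖ₊₁)/dₖ₊₁⌋:
  k=1: m=25, d=47, a=1
  k=2: m=22, d=4, a=11
  k=3: m=22, d=47, a=1
  k=4: m=25, d=1, a=50
d=1 and a=2a₀=50 at k=4, so the next step gives (m, d) = (25, 47) again — its k=1 value — and the period has length 4.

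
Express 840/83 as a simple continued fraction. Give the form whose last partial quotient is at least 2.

[10; 8, 3, 3]

840 = 10·83 + 10
83 = 8·10 + 3
10 = 3·3 + 1
3 = 3·1 + 0  (stop)
So 840/83 = [10; 8, 3, 3].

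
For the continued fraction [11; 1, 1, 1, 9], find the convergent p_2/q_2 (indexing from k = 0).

Using pₖ = aₖpₖ₋₁ + pₖ₋₂, qₖ = aₖqₖ₋₁ + qₖ₋₂ (with p₋₁=1, p₋₂=0, q₋₁=0, q₋₂=1):
  k=0: a=11, p=11, q=1
  k=1: a=1, p=12, q=1
  k=2: a=1, p=23, q=2

23/2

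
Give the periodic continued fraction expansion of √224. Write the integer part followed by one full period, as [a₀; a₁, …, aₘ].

[14; 1, 28]

a₀ = ⌊√224⌋ = 14.
With m₀=0, d₀=1 and mₖ₊₁ = dₖaₖ − mₖ, dₖ₊₁ = (n − mₖ₊₁²)/dₖ, aₖ₊₁ = ⌊(a₀+mₖ₊₁)/dₖ₊₁⌋:
  k=1: m=14, d=28, a=1
  k=2: m=14, d=1, a=28
d=1 and a=2a₀=28 at k=2, so the next step gives (m, d) = (14, 28) again — its k=1 value — and the period has length 2.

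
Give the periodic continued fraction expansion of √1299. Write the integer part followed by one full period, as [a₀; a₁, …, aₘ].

a₀ = ⌊√1299⌋ = 36.

[36; 24, 72]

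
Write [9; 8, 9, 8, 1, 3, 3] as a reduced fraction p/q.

Using pₖ = aₖpₖ₋₁ + pₖ₋₂ and qₖ = aₖqₖ₋₁ + qₖ₋₂:
  k=0: a=9, p=9, q=1
  k=1: a=8, p=73, q=8
  k=2: a=9, p=666, q=73
  k=3: a=8, p=5401, q=592
  k=4: a=1, p=6067, q=665
  k=5: a=3, p=23602, q=2587
  k=6: a=3, p=76873, q=8426

76873/8426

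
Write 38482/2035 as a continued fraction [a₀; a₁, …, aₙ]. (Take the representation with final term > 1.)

[18; 1, 10, 8, 3, 7]

38482 = 18·2035 + 1852
2035 = 1·1852 + 183
1852 = 10·183 + 22
183 = 8·22 + 7
22 = 3·7 + 1
7 = 7·1 + 0  (stop)
So 38482/2035 = [18; 1, 10, 8, 3, 7].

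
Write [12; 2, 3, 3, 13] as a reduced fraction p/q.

Fold from the inside: start with 13/1.
  3 + 1/13 = 40/13
  3 + 13/40 = 133/40
  2 + 40/133 = 306/133
  12 + 133/306 = 3805/306

3805/306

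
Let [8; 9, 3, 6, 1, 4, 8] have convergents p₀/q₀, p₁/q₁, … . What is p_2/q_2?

227/28

Using pₖ = aₖpₖ₋₁ + pₖ₋₂, qₖ = aₖqₖ₋₁ + qₖ₋₂ (with p₋₁=1, p₋₂=0, q₋₁=0, q₋₂=1):
  k=0: a=8, p=8, q=1
  k=1: a=9, p=73, q=9
  k=2: a=3, p=227, q=28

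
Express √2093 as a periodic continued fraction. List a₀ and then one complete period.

[45; 1, 2, 1, 90]

a₀ = ⌊√2093⌋ = 45.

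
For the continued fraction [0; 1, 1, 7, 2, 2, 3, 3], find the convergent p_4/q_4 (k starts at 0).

17/32

Using pₖ = aₖpₖ₋₁ + pₖ₋₂, qₖ = aₖqₖ₋₁ + qₖ₋₂ (with p₋₁=1, p₋₂=0, q₋₁=0, q₋₂=1):
  k=0: a=0, p=0, q=1
  k=1: a=1, p=1, q=1
  k=2: a=1, p=1, q=2
  k=3: a=7, p=8, q=15
  k=4: a=2, p=17, q=32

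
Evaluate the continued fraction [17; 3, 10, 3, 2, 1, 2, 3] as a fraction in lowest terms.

Fold from the inside: start with 3/1.
  2 + 1/3 = 7/3
  1 + 3/7 = 10/7
  2 + 7/10 = 27/10
  3 + 10/27 = 91/27
  10 + 27/91 = 937/91
  3 + 91/937 = 2902/937
  17 + 937/2902 = 50271/2902

50271/2902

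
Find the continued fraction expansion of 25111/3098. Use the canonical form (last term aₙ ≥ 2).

[8; 9, 2, 9, 8, 2]

25111 = 8×3098 + 327
3098 = 9×327 + 155
327 = 2×155 + 17
155 = 9×17 + 2
17 = 8×2 + 1
2 = 2×1 + 0  (stop)
So 25111/3098 = [8; 9, 2, 9, 8, 2].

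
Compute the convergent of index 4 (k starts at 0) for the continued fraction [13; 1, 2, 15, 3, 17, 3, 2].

Using pₖ = aₖpₖ₋₁ + pₖ₋₂, qₖ = aₖqₖ₋₁ + qₖ₋₂ (with p₋₁=1, p₋₂=0, q₋₁=0, q₋₂=1):
  k=0: a=13, p=13, q=1
  k=1: a=1, p=14, q=1
  k=2: a=2, p=41, q=3
  k=3: a=15, p=629, q=46
  k=4: a=3, p=1928, q=141

1928/141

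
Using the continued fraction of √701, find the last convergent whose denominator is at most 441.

5613/212

√701 = [26; 2, 10, 10, 2, 52, …] (period length 5).
Convergents:
  p_0/q_0 = 26/1
  p_1/q_1 = 53/2
  p_2/q_2 = 556/21
  p_3/q_3 = 5613/212
  p_4/q_4 = 11782/445
q_3 = 212 ≤ 441 < 445 = q_4, so the answer is 5613/212.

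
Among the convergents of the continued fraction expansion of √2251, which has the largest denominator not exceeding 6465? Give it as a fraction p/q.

182330/3843

√2251 = [47; 2, 4, 47, 4, 2, 94, …] (period length 6).
Convergents:
  p_0/q_0 = 47/1
  p_1/q_1 = 95/2
  p_2/q_2 = 427/9
  p_3/q_3 = 20164/425
  p_4/q_4 = 81083/1709
  p_5/q_5 = 182330/3843
  p_6/q_6 = 17220103/362951
q_5 = 3843 ≤ 6465 < 362951 = q_6, so the answer is 182330/3843.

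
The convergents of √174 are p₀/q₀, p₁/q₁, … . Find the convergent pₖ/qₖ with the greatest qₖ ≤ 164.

√174 = [13; 5, 4, 5, 26, …] (period length 4).
Convergents:
  p_0/q_0 = 13/1
  p_1/q_1 = 66/5
  p_2/q_2 = 277/21
  p_3/q_3 = 1451/110
  p_4/q_4 = 38003/2881
q_3 = 110 ≤ 164 < 2881 = q_4, so the answer is 1451/110.

1451/110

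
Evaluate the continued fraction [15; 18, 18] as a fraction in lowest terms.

Fold from the inside: start with 18/1.
  18 + 1/18 = 325/18
  15 + 18/325 = 4893/325

4893/325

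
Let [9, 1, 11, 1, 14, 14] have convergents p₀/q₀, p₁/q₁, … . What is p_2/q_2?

Using pₖ = aₖpₖ₋₁ + pₖ₋₂, qₖ = aₖqₖ₋₁ + qₖ₋₂ (with p₋₁=1, p₋₂=0, q₋₁=0, q₋₂=1):
  k=0: a=9, p=9, q=1
  k=1: a=1, p=10, q=1
  k=2: a=11, p=119, q=12

119/12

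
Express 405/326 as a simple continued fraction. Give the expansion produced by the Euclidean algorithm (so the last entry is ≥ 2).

405 = 1*326 + 79
326 = 4*79 + 10
79 = 7*10 + 9
10 = 1*9 + 1
9 = 9*1 + 0  (stop)
So 405/326 = [1; 4, 7, 1, 9].

[1; 4, 7, 1, 9]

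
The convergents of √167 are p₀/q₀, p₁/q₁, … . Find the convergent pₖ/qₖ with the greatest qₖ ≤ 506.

√167 = [12; 1, 11, 1, 24, …] (period length 4).
Convergents:
  p_0/q_0 = 12/1
  p_1/q_1 = 13/1
  p_2/q_2 = 155/12
  p_3/q_3 = 168/13
  p_4/q_4 = 4187/324
  p_5/q_5 = 4355/337
  p_6/q_6 = 52092/4031
q_5 = 337 ≤ 506 < 4031 = q_6, so the answer is 4355/337.

4355/337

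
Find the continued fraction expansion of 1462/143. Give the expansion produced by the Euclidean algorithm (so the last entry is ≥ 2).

1462 = 10*143 + 32
143 = 4*32 + 15
32 = 2*15 + 2
15 = 7*2 + 1
2 = 2*1 + 0  (stop)
So 1462/143 = [10; 4, 2, 7, 2].

[10; 4, 2, 7, 2]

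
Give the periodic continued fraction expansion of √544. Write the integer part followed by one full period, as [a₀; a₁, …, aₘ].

[23; 3, 11, 3, 46]

a₀ = ⌊√544⌋ = 23.
With m₀=0, d₀=1 and mₖ₊₁ = dₖaₖ − mₖ, dₖ₊₁ = (n − mₖ₊₁²)/dₖ, aₖ₊₁ = ⌊(a₀+mₖ₊₁)/dₖ₊₁⌋:
  k=1: m=23, d=15, a=3
  k=2: m=22, d=4, a=11
  k=3: m=22, d=15, a=3
  k=4: m=23, d=1, a=46
d=1 and a=2a₀=46 at k=4, so the next step gives (m, d) = (23, 15) again — its k=1 value — and the period has length 4.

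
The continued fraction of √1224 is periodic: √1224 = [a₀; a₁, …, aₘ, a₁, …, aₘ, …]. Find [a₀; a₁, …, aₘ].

a₀ = ⌊√1224⌋ = 34.
With m₀=0, d₀=1 and mₖ₊₁ = dₖaₖ − mₖ, dₖ₊₁ = (n − mₖ₊₁²)/dₖ, aₖ₊₁ = ⌊(a₀+mₖ₊₁)/dₖ₊₁⌋:
  k=1: m=34, d=68, a=1
  k=2: m=34, d=1, a=68
d=1 and a=2a₀=68 at k=2, so the next step gives (m, d) = (34, 68) again — its k=1 value — and the period has length 2.

[34; 1, 68]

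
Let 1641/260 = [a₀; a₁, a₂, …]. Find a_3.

1641 = 6·260 + 81   →  a_0 = 6
260 = 3·81 + 17   →  a_1 = 3
81 = 4·17 + 13   →  a_2 = 4
17 = 1·13 + 4   →  a_3 = 1

1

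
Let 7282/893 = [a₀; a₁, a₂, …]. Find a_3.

7282 = 8·893 + 138   →  a_0 = 8
893 = 6·138 + 65   →  a_1 = 6
138 = 2·65 + 8   →  a_2 = 2
65 = 8·8 + 1   →  a_3 = 8

8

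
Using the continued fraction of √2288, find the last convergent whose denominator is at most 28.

√2288 = [47; 1, 4, 1, 94, …] (period length 4).
Convergents:
  p_0/q_0 = 47/1
  p_1/q_1 = 48/1
  p_2/q_2 = 239/5
  p_3/q_3 = 287/6
  p_4/q_4 = 27217/569
q_3 = 6 ≤ 28 < 569 = q_4, so the answer is 287/6.

287/6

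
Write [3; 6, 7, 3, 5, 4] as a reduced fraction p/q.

Fold from the inside: start with 4/1.
  5 + 1/4 = 21/4
  3 + 4/21 = 67/21
  7 + 21/67 = 490/67
  6 + 67/490 = 3007/490
  3 + 490/3007 = 9511/3007

9511/3007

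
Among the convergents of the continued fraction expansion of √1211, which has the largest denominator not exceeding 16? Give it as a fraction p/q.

√1211 = [34; 1, 3, 1, 68, …] (period length 4).
Convergents:
  p_0/q_0 = 34/1
  p_1/q_1 = 35/1
  p_2/q_2 = 139/4
  p_3/q_3 = 174/5
  p_4/q_4 = 11971/344
q_3 = 5 ≤ 16 < 344 = q_4, so the answer is 174/5.

174/5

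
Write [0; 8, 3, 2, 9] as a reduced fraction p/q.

66/547

Using pₖ = aₖpₖ₋₁ + pₖ₋₂ and qₖ = aₖqₖ₋₁ + qₖ₋₂:
  k=0: a=0, p=0, q=1
  k=1: a=8, p=1, q=8
  k=2: a=3, p=3, q=25
  k=3: a=2, p=7, q=58
  k=4: a=9, p=66, q=547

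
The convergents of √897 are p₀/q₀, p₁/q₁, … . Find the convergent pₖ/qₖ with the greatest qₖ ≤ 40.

599/20

√897 = [29; 1, 18, 1, 58, …] (period length 4).
Convergents:
  p_0/q_0 = 29/1
  p_1/q_1 = 30/1
  p_2/q_2 = 569/19
  p_3/q_3 = 599/20
  p_4/q_4 = 35311/1179
q_3 = 20 ≤ 40 < 1179 = q_4, so the answer is 599/20.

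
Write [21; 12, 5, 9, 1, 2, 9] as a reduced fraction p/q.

355590/16867

Fold from the inside: start with 9/1.
  2 + 1/9 = 19/9
  1 + 9/19 = 28/19
  9 + 19/28 = 271/28
  5 + 28/271 = 1383/271
  12 + 271/1383 = 16867/1383
  21 + 1383/16867 = 355590/16867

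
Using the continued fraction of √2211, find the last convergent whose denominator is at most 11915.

√2211 = [47; 47, 94, …] (period length 2).
Convergents:
  p_0/q_0 = 47/1
  p_1/q_1 = 2210/47
  p_2/q_2 = 207787/4419
  p_3/q_3 = 9768199/207740
q_2 = 4419 ≤ 11915 < 207740 = q_3, so the answer is 207787/4419.

207787/4419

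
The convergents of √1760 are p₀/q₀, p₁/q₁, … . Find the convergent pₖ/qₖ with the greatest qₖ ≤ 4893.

73962/1763

√1760 = [41; 1, 19, 1, 82, …] (period length 4).
Convergents:
  p_0/q_0 = 41/1
  p_1/q_1 = 42/1
  p_2/q_2 = 839/20
  p_3/q_3 = 881/21
  p_4/q_4 = 73081/1742
  p_5/q_5 = 73962/1763
  p_6/q_6 = 1478359/35239
q_5 = 1763 ≤ 4893 < 35239 = q_6, so the answer is 73962/1763.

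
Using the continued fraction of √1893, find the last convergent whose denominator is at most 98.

2567/59

√1893 = [43; 1, 1, 28, 1, 1, 86, …] (period length 6).
Convergents:
  p_0/q_0 = 43/1
  p_1/q_1 = 44/1
  p_2/q_2 = 87/2
  p_3/q_3 = 2480/57
  p_4/q_4 = 2567/59
  p_5/q_5 = 5047/116
q_4 = 59 ≤ 98 < 116 = q_5, so the answer is 2567/59.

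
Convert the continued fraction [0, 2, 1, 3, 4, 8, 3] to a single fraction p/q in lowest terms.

437/1208

Using pₖ = aₖpₖ₋₁ + pₖ₋₂ and qₖ = aₖqₖ₋₁ + qₖ₋₂:
  k=0: a=0, p=0, q=1
  k=1: a=2, p=1, q=2
  k=2: a=1, p=1, q=3
  k=3: a=3, p=4, q=11
  k=4: a=4, p=17, q=47
  k=5: a=8, p=140, q=387
  k=6: a=3, p=437, q=1208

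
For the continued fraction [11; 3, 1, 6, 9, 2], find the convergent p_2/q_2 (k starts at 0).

Using pₖ = aₖpₖ₋₁ + pₖ₋₂, qₖ = aₖqₖ₋₁ + qₖ₋₂ (with p₋₁=1, p₋₂=0, q₋₁=0, q₋₂=1):
  k=0: a=11, p=11, q=1
  k=1: a=3, p=34, q=3
  k=2: a=1, p=45, q=4

45/4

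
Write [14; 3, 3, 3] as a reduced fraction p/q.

Using pₖ = aₖpₖ₋₁ + pₖ₋₂ and qₖ = aₖqₖ₋₁ + qₖ₋₂:
  k=0: a=14, p=14, q=1
  k=1: a=3, p=43, q=3
  k=2: a=3, p=143, q=10
  k=3: a=3, p=472, q=33

472/33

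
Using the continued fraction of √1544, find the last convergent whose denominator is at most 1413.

32771/834

√1544 = [39; 3, 2, 2, 9, 2, 2, 3, 78, …] (period length 8).
Convergents:
  p_0/q_0 = 39/1
  p_1/q_1 = 118/3
  p_2/q_2 = 275/7
  p_3/q_3 = 668/17
  p_4/q_4 = 6287/160
  p_5/q_5 = 13242/337
  p_6/q_6 = 32771/834
  p_7/q_7 = 111555/2839
q_6 = 834 ≤ 1413 < 2839 = q_7, so the answer is 32771/834.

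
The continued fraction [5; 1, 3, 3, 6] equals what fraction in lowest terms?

473/82

Fold from the inside: start with 6/1.
  3 + 1/6 = 19/6
  3 + 6/19 = 63/19
  1 + 19/63 = 82/63
  5 + 63/82 = 473/82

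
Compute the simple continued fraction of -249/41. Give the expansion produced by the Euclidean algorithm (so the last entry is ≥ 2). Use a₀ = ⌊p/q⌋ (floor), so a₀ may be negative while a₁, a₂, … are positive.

-249 = -7×41 + 38
41 = 1×38 + 3
38 = 12×3 + 2
3 = 1×2 + 1
2 = 2×1 + 0  (stop)
So -249/41 = [-7; 1, 12, 1, 2].

[-7; 1, 12, 1, 2]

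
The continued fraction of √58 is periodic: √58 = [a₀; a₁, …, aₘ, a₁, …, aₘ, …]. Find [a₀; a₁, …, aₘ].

a₀ = ⌊√58⌋ = 7.

[7; 1, 1, 1, 1, 1, 1, 14]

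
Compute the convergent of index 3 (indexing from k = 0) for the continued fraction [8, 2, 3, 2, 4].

135/16

Using pₖ = aₖpₖ₋₁ + pₖ₋₂, qₖ = aₖqₖ₋₁ + qₖ₋₂ (with p₋₁=1, p₋₂=0, q₋₁=0, q₋₂=1):
  k=0: a=8, p=8, q=1
  k=1: a=2, p=17, q=2
  k=2: a=3, p=59, q=7
  k=3: a=2, p=135, q=16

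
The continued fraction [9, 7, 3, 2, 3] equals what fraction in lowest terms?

Using pₖ = aₖpₖ₋₁ + pₖ₋₂ and qₖ = aₖqₖ₋₁ + qₖ₋₂:
  k=0: a=9, p=9, q=1
  k=1: a=7, p=64, q=7
  k=2: a=3, p=201, q=22
  k=3: a=2, p=466, q=51
  k=4: a=3, p=1599, q=175

1599/175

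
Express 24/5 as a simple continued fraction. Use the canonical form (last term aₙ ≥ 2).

24 = 4*5 + 4
5 = 1*4 + 1
4 = 4*1 + 0  (stop)
So 24/5 = [4; 1, 4].

[4; 1, 4]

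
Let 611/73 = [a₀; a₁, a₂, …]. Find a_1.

611 = 8·73 + 27   →  a_0 = 8
73 = 2·27 + 19   →  a_1 = 2

2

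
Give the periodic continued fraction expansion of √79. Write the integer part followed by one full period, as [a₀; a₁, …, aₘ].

a₀ = ⌊√79⌋ = 8.

[8; 1, 7, 1, 16]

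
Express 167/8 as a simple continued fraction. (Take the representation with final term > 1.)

167 = 20·8 + 7
8 = 1·7 + 1
7 = 7·1 + 0  (stop)
So 167/8 = [20; 1, 7].

[20; 1, 7]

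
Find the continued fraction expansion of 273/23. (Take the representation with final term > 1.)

273 = 11·23 + 20
23 = 1·20 + 3
20 = 6·3 + 2
3 = 1·2 + 1
2 = 2·1 + 0  (stop)
So 273/23 = [11; 1, 6, 1, 2].

[11; 1, 6, 1, 2]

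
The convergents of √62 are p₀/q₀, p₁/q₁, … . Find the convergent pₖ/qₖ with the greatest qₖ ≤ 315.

1000/127

√62 = [7; 1, 6, 1, 14, …] (period length 4).
Convergents:
  p_0/q_0 = 7/1
  p_1/q_1 = 8/1
  p_2/q_2 = 55/7
  p_3/q_3 = 63/8
  p_4/q_4 = 937/119
  p_5/q_5 = 1000/127
  p_6/q_6 = 6937/881
q_5 = 127 ≤ 315 < 881 = q_6, so the answer is 1000/127.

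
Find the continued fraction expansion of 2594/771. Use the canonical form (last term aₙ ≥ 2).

[3; 2, 1, 2, 1, 9, 3, 2]

2594 = 3*771 + 281
771 = 2*281 + 209
281 = 1*209 + 72
209 = 2*72 + 65
72 = 1*65 + 7
65 = 9*7 + 2
7 = 3*2 + 1
2 = 2*1 + 0  (stop)
So 2594/771 = [3; 2, 1, 2, 1, 9, 3, 2].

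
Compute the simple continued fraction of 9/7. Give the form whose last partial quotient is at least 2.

[1; 3, 2]

9 = 1*7 + 2
7 = 3*2 + 1
2 = 2*1 + 0  (stop)
So 9/7 = [1; 3, 2].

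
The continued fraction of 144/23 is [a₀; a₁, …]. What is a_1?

144 = 6·23 + 6   →  a_0 = 6
23 = 3·6 + 5   →  a_1 = 3

3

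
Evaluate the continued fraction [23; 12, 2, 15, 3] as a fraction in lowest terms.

Fold from the inside: start with 3/1.
  15 + 1/3 = 46/3
  2 + 3/46 = 95/46
  12 + 46/95 = 1186/95
  23 + 95/1186 = 27373/1186

27373/1186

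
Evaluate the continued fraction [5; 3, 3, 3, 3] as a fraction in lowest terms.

578/109

Using pₖ = aₖpₖ₋₁ + pₖ₋₂ and qₖ = aₖqₖ₋₁ + qₖ₋₂:
  k=0: a=5, p=5, q=1
  k=1: a=3, p=16, q=3
  k=2: a=3, p=53, q=10
  k=3: a=3, p=175, q=33
  k=4: a=3, p=578, q=109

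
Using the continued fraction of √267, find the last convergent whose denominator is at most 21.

√267 = [16; 2, 1, 15, 1, 2, 32, …] (period length 6).
Convergents:
  p_0/q_0 = 16/1
  p_1/q_1 = 33/2
  p_2/q_2 = 49/3
  p_3/q_3 = 768/47
q_2 = 3 ≤ 21 < 47 = q_3, so the answer is 49/3.

49/3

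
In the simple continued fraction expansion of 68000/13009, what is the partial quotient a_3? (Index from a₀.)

68000 = 5·13009 + 2955   →  a_0 = 5
13009 = 4·2955 + 1189   →  a_1 = 4
2955 = 2·1189 + 577   →  a_2 = 2
1189 = 2·577 + 35   →  a_3 = 2

2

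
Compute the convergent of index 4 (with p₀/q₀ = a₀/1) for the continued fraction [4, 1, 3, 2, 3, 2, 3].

Using pₖ = aₖpₖ₋₁ + pₖ₋₂, qₖ = aₖqₖ₋₁ + qₖ₋₂ (with p₋₁=1, p₋₂=0, q₋₁=0, q₋₂=1):
  k=0: a=4, p=4, q=1
  k=1: a=1, p=5, q=1
  k=2: a=3, p=19, q=4
  k=3: a=2, p=43, q=9
  k=4: a=3, p=148, q=31

148/31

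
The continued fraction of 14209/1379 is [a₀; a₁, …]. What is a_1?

3

14209 = 10·1379 + 419   →  a_0 = 10
1379 = 3·419 + 122   →  a_1 = 3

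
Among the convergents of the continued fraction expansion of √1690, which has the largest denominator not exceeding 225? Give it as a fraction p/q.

√1690 = [41; 9, 8, 9, 82, …] (period length 4).
Convergents:
  p_0/q_0 = 41/1
  p_1/q_1 = 370/9
  p_2/q_2 = 3001/73
  p_3/q_3 = 27379/666
q_2 = 73 ≤ 225 < 666 = q_3, so the answer is 3001/73.

3001/73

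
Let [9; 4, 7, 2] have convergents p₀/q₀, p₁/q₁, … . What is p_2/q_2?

268/29

Using pₖ = aₖpₖ₋₁ + pₖ₋₂, qₖ = aₖqₖ₋₁ + qₖ₋₂ (with p₋₁=1, p₋₂=0, q₋₁=0, q₋₂=1):
  k=0: a=9, p=9, q=1
  k=1: a=4, p=37, q=4
  k=2: a=7, p=268, q=29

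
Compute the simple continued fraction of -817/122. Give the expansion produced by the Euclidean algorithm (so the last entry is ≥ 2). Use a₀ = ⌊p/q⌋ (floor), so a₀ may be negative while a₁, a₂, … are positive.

[-7; 3, 3, 2, 1, 3]

-817 = -7×122 + 37
122 = 3×37 + 11
37 = 3×11 + 4
11 = 2×4 + 3
4 = 1×3 + 1
3 = 3×1 + 0  (stop)
So -817/122 = [-7; 3, 3, 2, 1, 3].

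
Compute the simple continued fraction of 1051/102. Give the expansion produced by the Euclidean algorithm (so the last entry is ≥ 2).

1051 = 10*102 + 31
102 = 3*31 + 9
31 = 3*9 + 4
9 = 2*4 + 1
4 = 4*1 + 0  (stop)
So 1051/102 = [10; 3, 3, 2, 4].

[10; 3, 3, 2, 4]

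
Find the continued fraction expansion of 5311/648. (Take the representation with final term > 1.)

[8; 5, 9, 1, 3, 3]

5311 = 8·648 + 127
648 = 5·127 + 13
127 = 9·13 + 10
13 = 1·10 + 3
10 = 3·3 + 1
3 = 3·1 + 0  (stop)
So 5311/648 = [8; 5, 9, 1, 3, 3].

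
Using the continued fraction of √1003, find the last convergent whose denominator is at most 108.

2977/94

√1003 = [31; 1, 2, 31, 2, 1, 62, …] (period length 6).
Convergents:
  p_0/q_0 = 31/1
  p_1/q_1 = 32/1
  p_2/q_2 = 95/3
  p_3/q_3 = 2977/94
  p_4/q_4 = 6049/191
q_3 = 94 ≤ 108 < 191 = q_4, so the answer is 2977/94.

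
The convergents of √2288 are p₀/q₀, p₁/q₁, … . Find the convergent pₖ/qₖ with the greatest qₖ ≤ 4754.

√2288 = [47; 1, 4, 1, 94, …] (period length 4).
Convergents:
  p_0/q_0 = 47/1
  p_1/q_1 = 48/1
  p_2/q_2 = 239/5
  p_3/q_3 = 287/6
  p_4/q_4 = 27217/569
  p_5/q_5 = 27504/575
  p_6/q_6 = 137233/2869
  p_7/q_7 = 164737/3444
  p_8/q_8 = 15622511/326605
q_7 = 3444 ≤ 4754 < 326605 = q_8, so the answer is 164737/3444.

164737/3444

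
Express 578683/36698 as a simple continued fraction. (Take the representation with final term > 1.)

578683 = 15×36698 + 28213
36698 = 1×28213 + 8485
28213 = 3×8485 + 2758
8485 = 3×2758 + 211
2758 = 13×211 + 15
211 = 14×15 + 1
15 = 15×1 + 0  (stop)
So 578683/36698 = [15; 1, 3, 3, 13, 14, 15].

[15; 1, 3, 3, 13, 14, 15]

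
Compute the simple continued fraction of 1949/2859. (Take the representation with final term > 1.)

[0; 1, 2, 7, 18, 2, 3]

1949 = 0*2859 + 1949
2859 = 1*1949 + 910
1949 = 2*910 + 129
910 = 7*129 + 7
129 = 18*7 + 3
7 = 2*3 + 1
3 = 3*1 + 0  (stop)
So 1949/2859 = [0; 1, 2, 7, 18, 2, 3].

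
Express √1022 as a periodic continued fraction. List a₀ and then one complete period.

a₀ = ⌊√1022⌋ = 31.
With m₀=0, d₀=1 and mₖ₊₁ = dₖaₖ − mₖ, dₖ₊₁ = (n − mₖ₊₁²)/dₖ, aₖ₊₁ = ⌊(a₀+mₖ₊₁)/dₖ₊₁⌋:
  k=1: m=31, d=61, a=1
  k=2: m=30, d=2, a=30
  k=3: m=30, d=61, a=1
  k=4: m=31, d=1, a=62
d=1 and a=2a₀=62 at k=4, so the next step gives (m, d) = (31, 61) again — its k=1 value — and the period has length 4.

[31; 1, 30, 1, 62]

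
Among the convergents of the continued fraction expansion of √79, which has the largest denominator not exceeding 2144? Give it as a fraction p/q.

12799/1440

√79 = [8; 1, 7, 1, 16, …] (period length 4).
Convergents:
  p_0/q_0 = 8/1
  p_1/q_1 = 9/1
  p_2/q_2 = 71/8
  p_3/q_3 = 80/9
  p_4/q_4 = 1351/152
  p_5/q_5 = 1431/161
  p_6/q_6 = 11368/1279
  p_7/q_7 = 12799/1440
  p_8/q_8 = 216152/24319
q_7 = 1440 ≤ 2144 < 24319 = q_8, so the answer is 12799/1440.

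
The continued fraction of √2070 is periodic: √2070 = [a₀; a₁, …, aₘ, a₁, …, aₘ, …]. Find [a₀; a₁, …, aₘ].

a₀ = ⌊√2070⌋ = 45.
With m₀=0, d₀=1 and mₖ₊₁ = dₖaₖ − mₖ, dₖ₊₁ = (n − mₖ₊₁²)/dₖ, aₖ₊₁ = ⌊(a₀+mₖ₊₁)/dₖ₊₁⌋:
  k=1: m=45, d=45, a=2
  k=2: m=45, d=1, a=90
d=1 and a=2a₀=90 at k=2, so the next step gives (m, d) = (45, 45) again — its k=1 value — and the period has length 2.

[45; 2, 90]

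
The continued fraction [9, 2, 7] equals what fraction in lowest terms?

142/15

Fold from the inside: start with 7/1.
  2 + 1/7 = 15/7
  9 + 7/15 = 142/15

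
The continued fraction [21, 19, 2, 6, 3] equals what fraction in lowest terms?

Using pₖ = aₖpₖ₋₁ + pₖ₋₂ and qₖ = aₖqₖ₋₁ + qₖ₋₂:
  k=0: a=21, p=21, q=1
  k=1: a=19, p=400, q=19
  k=2: a=2, p=821, q=39
  k=3: a=6, p=5326, q=253
  k=4: a=3, p=16799, q=798

16799/798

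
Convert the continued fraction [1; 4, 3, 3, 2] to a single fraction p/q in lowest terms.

Using pₖ = aₖpₖ₋₁ + pₖ₋₂ and qₖ = aₖqₖ₋₁ + qₖ₋₂:
  k=0: a=1, p=1, q=1
  k=1: a=4, p=5, q=4
  k=2: a=3, p=16, q=13
  k=3: a=3, p=53, q=43
  k=4: a=2, p=122, q=99

122/99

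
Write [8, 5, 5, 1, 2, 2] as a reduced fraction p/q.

Using pₖ = aₖpₖ₋₁ + pₖ₋₂ and qₖ = aₖqₖ₋₁ + qₖ₋₂:
  k=0: a=8, p=8, q=1
  k=1: a=5, p=41, q=5
  k=2: a=5, p=213, q=26
  k=3: a=1, p=254, q=31
  k=4: a=2, p=721, q=88
  k=5: a=2, p=1696, q=207

1696/207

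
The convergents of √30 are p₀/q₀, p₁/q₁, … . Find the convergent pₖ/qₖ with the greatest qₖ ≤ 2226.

5291/966

√30 = [5; 2, 10, …] (period length 2).
Convergents:
  p_0/q_0 = 5/1
  p_1/q_1 = 11/2
  p_2/q_2 = 115/21
  p_3/q_3 = 241/44
  p_4/q_4 = 2525/461
  p_5/q_5 = 5291/966
  p_6/q_6 = 55435/10121
q_5 = 966 ≤ 2226 < 10121 = q_6, so the answer is 5291/966.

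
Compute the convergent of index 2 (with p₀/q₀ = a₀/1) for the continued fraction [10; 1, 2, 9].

32/3

Using pₖ = aₖpₖ₋₁ + pₖ₋₂, qₖ = aₖqₖ₋₁ + qₖ₋₂ (with p₋₁=1, p₋₂=0, q₋₁=0, q₋₂=1):
  k=0: a=10, p=10, q=1
  k=1: a=1, p=11, q=1
  k=2: a=2, p=32, q=3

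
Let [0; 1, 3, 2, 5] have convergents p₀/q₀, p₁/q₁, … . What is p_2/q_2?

3/4

Using pₖ = aₖpₖ₋₁ + pₖ₋₂, qₖ = aₖqₖ₋₁ + qₖ₋₂ (with p₋₁=1, p₋₂=0, q₋₁=0, q₋₂=1):
  k=0: a=0, p=0, q=1
  k=1: a=1, p=1, q=1
  k=2: a=3, p=3, q=4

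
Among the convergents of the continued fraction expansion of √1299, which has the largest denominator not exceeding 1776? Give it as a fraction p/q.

√1299 = [36; 24, 72, …] (period length 2).
Convergents:
  p_0/q_0 = 36/1
  p_1/q_1 = 865/24
  p_2/q_2 = 62316/1729
  p_3/q_3 = 1496449/41520
q_2 = 1729 ≤ 1776 < 41520 = q_3, so the answer is 62316/1729.

62316/1729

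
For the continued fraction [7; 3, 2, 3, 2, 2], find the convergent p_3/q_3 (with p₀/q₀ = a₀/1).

175/24

Using pₖ = aₖpₖ₋₁ + pₖ₋₂, qₖ = aₖqₖ₋₁ + qₖ₋₂ (with p₋₁=1, p₋₂=0, q₋₁=0, q₋₂=1):
  k=0: a=7, p=7, q=1
  k=1: a=3, p=22, q=3
  k=2: a=2, p=51, q=7
  k=3: a=3, p=175, q=24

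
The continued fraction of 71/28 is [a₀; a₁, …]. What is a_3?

71 = 2·28 + 15   →  a_0 = 2
28 = 1·15 + 13   →  a_1 = 1
15 = 1·13 + 2   →  a_2 = 1
13 = 6·2 + 1   →  a_3 = 6

6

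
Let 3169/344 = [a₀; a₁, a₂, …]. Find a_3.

3169 = 9·344 + 73   →  a_0 = 9
344 = 4·73 + 52   →  a_1 = 4
73 = 1·52 + 21   →  a_2 = 1
52 = 2·21 + 10   →  a_3 = 2

2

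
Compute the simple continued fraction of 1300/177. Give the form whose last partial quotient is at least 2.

1300 = 7*177 + 61
177 = 2*61 + 55
61 = 1*55 + 6
55 = 9*6 + 1
6 = 6*1 + 0  (stop)
So 1300/177 = [7; 2, 1, 9, 6].

[7; 2, 1, 9, 6]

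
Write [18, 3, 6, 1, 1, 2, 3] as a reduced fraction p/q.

6466/353

Fold from the inside: start with 3/1.
  2 + 1/3 = 7/3
  1 + 3/7 = 10/7
  1 + 7/10 = 17/10
  6 + 10/17 = 112/17
  3 + 17/112 = 353/112
  18 + 112/353 = 6466/353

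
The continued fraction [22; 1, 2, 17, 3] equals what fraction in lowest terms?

3605/159

Fold from the inside: start with 3/1.
  17 + 1/3 = 52/3
  2 + 3/52 = 107/52
  1 + 52/107 = 159/107
  22 + 107/159 = 3605/159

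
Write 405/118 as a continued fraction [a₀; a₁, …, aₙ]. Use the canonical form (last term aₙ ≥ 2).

405 = 3*118 + 51
118 = 2*51 + 16
51 = 3*16 + 3
16 = 5*3 + 1
3 = 3*1 + 0  (stop)
So 405/118 = [3; 2, 3, 5, 3].

[3; 2, 3, 5, 3]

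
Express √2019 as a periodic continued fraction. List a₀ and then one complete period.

a₀ = ⌊√2019⌋ = 44.

[44; 1, 13, 1, 88]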